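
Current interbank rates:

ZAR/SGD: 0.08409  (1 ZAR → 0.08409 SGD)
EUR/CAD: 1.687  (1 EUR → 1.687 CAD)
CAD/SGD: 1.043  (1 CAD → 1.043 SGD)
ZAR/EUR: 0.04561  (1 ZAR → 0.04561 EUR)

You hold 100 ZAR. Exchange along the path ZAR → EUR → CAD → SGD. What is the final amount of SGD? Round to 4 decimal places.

100 ZAR × 0.04561 = 4.561 EUR
4.561 EUR × 1.687 = 7.694407 CAD
7.694407 CAD × 1.043 = 8.025266501 SGD

8.0253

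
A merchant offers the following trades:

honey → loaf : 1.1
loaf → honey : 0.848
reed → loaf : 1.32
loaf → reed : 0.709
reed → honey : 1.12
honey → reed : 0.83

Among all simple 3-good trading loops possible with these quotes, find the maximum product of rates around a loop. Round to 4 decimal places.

0.9291

honey→reed→loaf→honey: 0.83 × 1.32 × 0.848 = 0.92907
honey→loaf→reed→honey: 1.1 × 0.709 × 1.12 = 0.87349
Maximum is honey→reed→loaf→honey at 0.9291; no arbitrage — every cycle loses value.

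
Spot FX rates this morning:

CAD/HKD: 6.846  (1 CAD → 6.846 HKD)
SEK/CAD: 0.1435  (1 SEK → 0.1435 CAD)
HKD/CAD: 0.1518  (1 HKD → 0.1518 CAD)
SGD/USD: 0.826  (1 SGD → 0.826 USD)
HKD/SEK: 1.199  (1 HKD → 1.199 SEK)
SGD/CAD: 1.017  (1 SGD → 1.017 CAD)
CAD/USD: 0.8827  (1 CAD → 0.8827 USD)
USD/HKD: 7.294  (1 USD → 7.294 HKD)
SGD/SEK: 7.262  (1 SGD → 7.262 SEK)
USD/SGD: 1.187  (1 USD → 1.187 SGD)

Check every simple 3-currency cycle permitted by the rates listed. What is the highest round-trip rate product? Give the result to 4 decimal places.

1.1779

HKD→SEK→CAD→HKD: 1.199 × 0.1435 × 6.846 = 1.17790
SGD→CAD→USD→SGD: 1.017 × 0.8827 × 1.187 = 1.06558
USD→HKD→CAD→USD: 7.294 × 0.1518 × 0.8827 = 0.97735
Maximum is HKD→SEK→CAD→HKD at 1.1779; arbitrage exists.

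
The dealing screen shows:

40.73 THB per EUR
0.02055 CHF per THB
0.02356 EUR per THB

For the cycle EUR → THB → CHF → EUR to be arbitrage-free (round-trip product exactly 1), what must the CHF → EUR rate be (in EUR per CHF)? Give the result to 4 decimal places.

Known legs of the cycle: 40.73 × 0.02055 = 0.8370015
For no arbitrage the full-cycle product must be 1, so the missing rate is 1 / 0.8370015 ≈ 1.194741.

1.1947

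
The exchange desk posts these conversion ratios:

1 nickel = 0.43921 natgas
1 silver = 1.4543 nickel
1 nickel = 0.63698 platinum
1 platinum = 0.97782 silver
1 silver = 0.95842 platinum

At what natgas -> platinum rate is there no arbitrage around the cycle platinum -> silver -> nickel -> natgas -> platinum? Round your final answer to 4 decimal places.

1.6011

Known legs of the cycle: 0.97782 × 1.4543 × 0.43921 = 0.62457578097546
For no arbitrage the full-cycle product must be 1, so the missing rate is 1 / 0.62457578097546 ≈ 1.601087.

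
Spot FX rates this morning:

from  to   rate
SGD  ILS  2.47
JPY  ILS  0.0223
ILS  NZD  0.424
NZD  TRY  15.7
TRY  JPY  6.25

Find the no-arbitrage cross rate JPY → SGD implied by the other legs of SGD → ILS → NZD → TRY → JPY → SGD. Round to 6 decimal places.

Known legs of the cycle: 2.47 × 0.424 × 15.7 × 6.25 = 102.76435
For no arbitrage the full-cycle product must be 1, so the missing rate is 1 / 102.76435 ≈ 0.00973100.

0.009731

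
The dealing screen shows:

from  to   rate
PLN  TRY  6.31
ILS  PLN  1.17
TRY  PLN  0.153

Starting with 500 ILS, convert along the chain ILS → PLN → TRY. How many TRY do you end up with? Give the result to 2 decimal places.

500 ILS × 1.17 = 585 PLN
585 PLN × 6.31 = 3691.35 TRY

3691.35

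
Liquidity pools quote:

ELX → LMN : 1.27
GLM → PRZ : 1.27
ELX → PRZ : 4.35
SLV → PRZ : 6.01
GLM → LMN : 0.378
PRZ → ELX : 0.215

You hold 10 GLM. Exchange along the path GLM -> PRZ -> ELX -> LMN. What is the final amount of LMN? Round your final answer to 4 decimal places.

10 GLM × 1.27 = 12.7 PRZ
12.7 PRZ × 0.215 = 2.7305 ELX
2.7305 ELX × 1.27 = 3.467735 LMN

3.4677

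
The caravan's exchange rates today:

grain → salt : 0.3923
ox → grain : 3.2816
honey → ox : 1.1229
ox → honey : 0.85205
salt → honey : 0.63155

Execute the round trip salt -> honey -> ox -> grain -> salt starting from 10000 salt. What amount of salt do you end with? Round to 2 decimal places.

9129.62

10000 salt × 0.63155 = 6315.5 honey
6315.5 honey × 1.1229 = 7091.67495 ox
7091.67495 ox × 3.2816 = 23272.04051592 grain
23272.04051592 grain × 0.3923 = 9129.621494395416 salt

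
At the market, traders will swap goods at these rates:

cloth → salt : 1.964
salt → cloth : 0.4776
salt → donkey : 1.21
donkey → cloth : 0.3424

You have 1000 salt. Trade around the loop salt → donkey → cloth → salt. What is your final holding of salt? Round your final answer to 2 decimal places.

1000 salt × 1.21 = 1210 donkey
1210 donkey × 0.3424 = 414.304 cloth
414.304 cloth × 1.964 = 813.693056 salt

813.69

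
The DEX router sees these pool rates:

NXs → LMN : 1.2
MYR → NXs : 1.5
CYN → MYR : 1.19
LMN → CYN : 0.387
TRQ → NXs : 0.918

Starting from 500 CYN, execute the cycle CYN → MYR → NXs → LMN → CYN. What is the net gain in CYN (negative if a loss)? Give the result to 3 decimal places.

500 CYN × 1.19 = 595 MYR
595 MYR × 1.5 = 892.5 NXs
892.5 NXs × 1.2 = 1071 LMN
1071 LMN × 0.387 = 414.477 CYN
Net change: 414.477 − 500 = -85.523 CYN

-85.523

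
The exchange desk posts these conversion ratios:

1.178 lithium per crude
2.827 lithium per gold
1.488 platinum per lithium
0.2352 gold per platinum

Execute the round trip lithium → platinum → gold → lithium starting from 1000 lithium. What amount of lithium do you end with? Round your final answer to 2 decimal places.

1000 lithium × 1.488 = 1488 platinum
1488 platinum × 0.2352 = 349.9776 gold
349.9776 gold × 2.827 = 989.3866752 lithium

989.39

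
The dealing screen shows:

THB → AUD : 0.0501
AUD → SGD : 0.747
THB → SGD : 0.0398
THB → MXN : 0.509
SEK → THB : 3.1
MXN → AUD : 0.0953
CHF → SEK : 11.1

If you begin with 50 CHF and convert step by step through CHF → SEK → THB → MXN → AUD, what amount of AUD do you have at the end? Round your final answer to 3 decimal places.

50 CHF × 11.1 = 555 SEK
555 SEK × 3.1 = 1720.5 THB
1720.5 THB × 0.509 = 875.7345 MXN
875.7345 MXN × 0.0953 = 83.45749785 AUD

83.457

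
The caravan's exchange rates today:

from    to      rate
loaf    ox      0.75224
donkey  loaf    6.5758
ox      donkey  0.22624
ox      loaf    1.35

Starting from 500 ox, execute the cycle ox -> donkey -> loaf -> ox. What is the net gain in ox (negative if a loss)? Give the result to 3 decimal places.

500 ox × 0.22624 = 113.12 donkey
113.12 donkey × 6.5758 = 743.854496 loaf
743.854496 loaf × 0.75224 = 559.55710607104 ox
Net change: 559.55710607104 − 500 = 59.55710607104 ox

59.557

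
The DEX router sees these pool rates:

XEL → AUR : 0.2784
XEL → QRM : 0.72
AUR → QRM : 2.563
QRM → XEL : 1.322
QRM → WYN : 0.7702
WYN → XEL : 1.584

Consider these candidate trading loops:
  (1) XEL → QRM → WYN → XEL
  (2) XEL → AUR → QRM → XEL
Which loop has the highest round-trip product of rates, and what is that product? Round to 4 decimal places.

(1) 0.72 × 0.7702 × 1.584 = 0.87840
(2) 0.2784 × 2.563 × 1.322 = 0.94330
Highest is cycle (2) at 0.9433 (≤1, no arbitrage).

0.9433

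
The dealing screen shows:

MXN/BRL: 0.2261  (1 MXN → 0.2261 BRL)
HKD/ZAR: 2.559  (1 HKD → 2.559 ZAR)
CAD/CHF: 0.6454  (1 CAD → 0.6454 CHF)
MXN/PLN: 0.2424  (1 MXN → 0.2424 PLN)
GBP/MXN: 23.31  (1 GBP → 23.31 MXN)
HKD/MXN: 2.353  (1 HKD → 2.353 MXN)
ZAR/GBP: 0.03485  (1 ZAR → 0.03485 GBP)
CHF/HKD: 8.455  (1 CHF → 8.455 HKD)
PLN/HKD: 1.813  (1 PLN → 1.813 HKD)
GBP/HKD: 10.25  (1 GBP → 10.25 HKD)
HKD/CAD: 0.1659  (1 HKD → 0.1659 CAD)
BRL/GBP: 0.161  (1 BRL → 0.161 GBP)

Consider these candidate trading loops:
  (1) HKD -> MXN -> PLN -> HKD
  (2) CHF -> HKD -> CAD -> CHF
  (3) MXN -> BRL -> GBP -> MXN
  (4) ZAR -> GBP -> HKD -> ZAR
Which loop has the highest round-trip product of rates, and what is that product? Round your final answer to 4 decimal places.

(1) 2.353 × 0.2424 × 1.813 = 1.03408
(2) 8.455 × 0.1659 × 0.6454 = 0.90529
(3) 0.2261 × 0.161 × 23.31 = 0.84853
(4) 0.03485 × 10.25 × 2.559 = 0.91411
Highest is cycle (1) at 1.0341 (>1, arbitrage).

1.0341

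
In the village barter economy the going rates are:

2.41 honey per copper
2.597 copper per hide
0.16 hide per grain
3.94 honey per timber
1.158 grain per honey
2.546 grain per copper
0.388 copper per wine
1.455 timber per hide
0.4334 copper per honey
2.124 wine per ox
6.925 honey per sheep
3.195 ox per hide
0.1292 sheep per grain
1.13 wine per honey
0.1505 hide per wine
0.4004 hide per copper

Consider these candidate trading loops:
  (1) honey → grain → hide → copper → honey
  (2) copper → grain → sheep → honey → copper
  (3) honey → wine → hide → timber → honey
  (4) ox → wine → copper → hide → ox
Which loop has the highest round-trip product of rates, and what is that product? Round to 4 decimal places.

(1) 1.158 × 0.16 × 2.597 × 2.41 = 1.15962
(2) 2.546 × 0.1292 × 6.925 × 0.4334 = 0.98726
(3) 1.13 × 0.1505 × 1.455 × 3.94 = 0.97493
(4) 2.124 × 0.388 × 0.4004 × 3.195 = 1.05427
Highest is cycle (1) at 1.1596 (>1, arbitrage).

1.1596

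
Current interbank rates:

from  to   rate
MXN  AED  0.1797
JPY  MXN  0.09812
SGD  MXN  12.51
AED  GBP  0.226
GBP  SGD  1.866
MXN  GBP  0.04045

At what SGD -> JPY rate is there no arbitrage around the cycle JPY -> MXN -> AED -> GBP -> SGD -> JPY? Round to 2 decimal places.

Known legs of the cycle: 0.09812 × 0.1797 × 0.226 × 1.866 = 0.007435765673424
For no arbitrage the full-cycle product must be 1, so the missing rate is 1 / 0.007435765673424 ≈ 134.4851.

134.49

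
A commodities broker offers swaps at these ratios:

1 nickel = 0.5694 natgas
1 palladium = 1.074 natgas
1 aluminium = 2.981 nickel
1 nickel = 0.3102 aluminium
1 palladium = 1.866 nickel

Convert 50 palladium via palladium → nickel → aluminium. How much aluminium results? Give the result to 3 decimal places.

50 palladium × 1.866 = 93.3 nickel
93.3 nickel × 0.3102 = 28.94166 aluminium

28.942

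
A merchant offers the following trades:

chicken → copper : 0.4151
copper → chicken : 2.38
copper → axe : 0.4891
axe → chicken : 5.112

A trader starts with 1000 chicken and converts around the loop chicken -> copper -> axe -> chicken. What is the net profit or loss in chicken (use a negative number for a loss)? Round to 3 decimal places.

37.866

1000 chicken × 0.4151 = 415.1 copper
415.1 copper × 0.4891 = 203.02541 axe
203.02541 axe × 5.112 = 1037.86589592 chicken
Net change: 1037.86589592 − 1000 = 37.86589592 chicken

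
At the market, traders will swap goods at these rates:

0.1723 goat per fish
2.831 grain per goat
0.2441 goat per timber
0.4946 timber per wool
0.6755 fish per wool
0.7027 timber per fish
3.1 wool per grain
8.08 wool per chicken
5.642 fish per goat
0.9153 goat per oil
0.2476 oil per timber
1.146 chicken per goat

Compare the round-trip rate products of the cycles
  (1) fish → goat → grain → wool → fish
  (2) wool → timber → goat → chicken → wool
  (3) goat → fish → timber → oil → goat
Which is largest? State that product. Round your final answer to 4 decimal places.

1.1179

(1) 0.1723 × 2.831 × 3.1 × 0.6755 = 1.02144
(2) 0.4946 × 0.2441 × 1.146 × 8.08 = 1.11794
(3) 5.642 × 0.7027 × 0.2476 × 0.9153 = 0.89850
Highest is cycle (2) at 1.1179 (>1, arbitrage).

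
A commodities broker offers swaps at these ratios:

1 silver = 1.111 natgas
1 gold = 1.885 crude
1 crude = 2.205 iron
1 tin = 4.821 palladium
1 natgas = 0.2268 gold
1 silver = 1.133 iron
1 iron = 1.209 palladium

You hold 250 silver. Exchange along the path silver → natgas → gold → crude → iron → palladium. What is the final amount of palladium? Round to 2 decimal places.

316.55

250 silver × 1.111 = 277.75 natgas
277.75 natgas × 0.2268 = 62.9937 gold
62.9937 gold × 1.885 = 118.7431245 crude
118.7431245 crude × 2.205 = 261.8285895225 iron
261.8285895225 iron × 1.209 = 316.5507647327025 palladium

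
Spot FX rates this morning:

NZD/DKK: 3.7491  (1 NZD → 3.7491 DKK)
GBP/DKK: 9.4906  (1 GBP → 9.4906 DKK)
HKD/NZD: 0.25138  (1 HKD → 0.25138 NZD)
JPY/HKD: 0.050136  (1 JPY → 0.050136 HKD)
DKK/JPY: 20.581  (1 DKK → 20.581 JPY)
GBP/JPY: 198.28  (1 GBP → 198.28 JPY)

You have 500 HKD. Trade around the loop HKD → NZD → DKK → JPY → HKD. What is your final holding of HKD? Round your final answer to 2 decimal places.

486.23

500 HKD × 0.25138 = 125.69 NZD
125.69 NZD × 3.7491 = 471.224379 DKK
471.224379 DKK × 20.581 = 9698.268944199 JPY
9698.268944199 JPY × 0.050136 = 486.232411786361064 HKD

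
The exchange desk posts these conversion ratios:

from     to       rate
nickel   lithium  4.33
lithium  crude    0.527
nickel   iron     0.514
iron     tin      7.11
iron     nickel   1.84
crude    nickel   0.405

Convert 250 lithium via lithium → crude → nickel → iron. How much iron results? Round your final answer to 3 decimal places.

27.426

250 lithium × 0.527 = 131.75 crude
131.75 crude × 0.405 = 53.35875 nickel
53.35875 nickel × 0.514 = 27.4263975 iron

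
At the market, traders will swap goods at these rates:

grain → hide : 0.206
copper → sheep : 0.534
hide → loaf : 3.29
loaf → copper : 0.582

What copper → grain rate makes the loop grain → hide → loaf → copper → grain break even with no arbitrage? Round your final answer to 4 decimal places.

2.5352

Known legs of the cycle: 0.206 × 3.29 × 0.582 = 0.39444468
For no arbitrage the full-cycle product must be 1, so the missing rate is 1 / 0.39444468 ≈ 2.535210.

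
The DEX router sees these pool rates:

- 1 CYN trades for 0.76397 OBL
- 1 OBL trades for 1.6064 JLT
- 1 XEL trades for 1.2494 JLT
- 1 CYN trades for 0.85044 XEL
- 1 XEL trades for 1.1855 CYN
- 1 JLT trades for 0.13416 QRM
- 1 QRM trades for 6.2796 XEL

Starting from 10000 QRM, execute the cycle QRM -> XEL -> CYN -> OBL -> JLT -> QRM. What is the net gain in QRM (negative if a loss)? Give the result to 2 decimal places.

10000 QRM × 6.2796 = 62796 XEL
62796 XEL × 1.1855 = 74444.658 CYN
74444.658 CYN × 0.76397 = 56873.48537226 OBL
56873.48537226 OBL × 1.6064 = 91361.566901998464 JLT
91361.566901998464 JLT × 0.13416 = 12257.06781557211393024 QRM
Net change: 12257.06781557211393024 − 10000 = 2257.06781557211393024 QRM

2257.07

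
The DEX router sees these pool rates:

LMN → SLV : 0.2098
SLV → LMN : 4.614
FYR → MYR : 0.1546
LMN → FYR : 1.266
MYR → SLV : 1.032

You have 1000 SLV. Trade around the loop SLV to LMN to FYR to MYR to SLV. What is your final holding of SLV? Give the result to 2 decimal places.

931.97

1000 SLV × 4.614 = 4614 LMN
4614 LMN × 1.266 = 5841.324 FYR
5841.324 FYR × 0.1546 = 903.0686904 MYR
903.0686904 MYR × 1.032 = 931.9668884928 SLV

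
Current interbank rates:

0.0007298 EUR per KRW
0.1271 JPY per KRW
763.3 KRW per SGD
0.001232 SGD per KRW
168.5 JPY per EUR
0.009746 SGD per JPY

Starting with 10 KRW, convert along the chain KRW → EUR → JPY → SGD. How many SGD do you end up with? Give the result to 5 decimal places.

10 KRW × 0.0007298 = 0.007298 EUR
0.007298 EUR × 168.5 = 1.229713 JPY
1.229713 JPY × 0.009746 = 0.011984782898 SGD

0.01198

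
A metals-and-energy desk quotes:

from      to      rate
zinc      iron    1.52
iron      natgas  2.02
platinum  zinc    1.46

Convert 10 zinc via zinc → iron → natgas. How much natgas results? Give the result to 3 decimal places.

10 zinc × 1.52 = 15.2 iron
15.2 iron × 2.02 = 30.704 natgas

30.704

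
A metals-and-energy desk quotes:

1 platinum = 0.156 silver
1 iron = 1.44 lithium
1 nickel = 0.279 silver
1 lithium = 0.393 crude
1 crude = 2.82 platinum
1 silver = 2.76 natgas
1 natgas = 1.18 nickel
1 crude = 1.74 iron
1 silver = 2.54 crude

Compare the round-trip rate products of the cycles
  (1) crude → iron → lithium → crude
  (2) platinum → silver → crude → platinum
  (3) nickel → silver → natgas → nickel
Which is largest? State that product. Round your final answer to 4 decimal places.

1.1174

(1) 1.74 × 1.44 × 0.393 = 0.98470
(2) 0.156 × 2.54 × 2.82 = 1.11740
(3) 0.279 × 2.76 × 1.18 = 0.90865
Highest is cycle (2) at 1.1174 (>1, arbitrage).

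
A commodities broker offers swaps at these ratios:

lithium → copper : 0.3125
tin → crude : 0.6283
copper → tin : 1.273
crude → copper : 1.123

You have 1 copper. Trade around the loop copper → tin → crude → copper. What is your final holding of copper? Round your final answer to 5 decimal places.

0.89820

1 copper × 1.273 = 1.273 tin
1.273 tin × 0.6283 = 0.7998259 crude
0.7998259 crude × 1.123 = 0.8982044857 copper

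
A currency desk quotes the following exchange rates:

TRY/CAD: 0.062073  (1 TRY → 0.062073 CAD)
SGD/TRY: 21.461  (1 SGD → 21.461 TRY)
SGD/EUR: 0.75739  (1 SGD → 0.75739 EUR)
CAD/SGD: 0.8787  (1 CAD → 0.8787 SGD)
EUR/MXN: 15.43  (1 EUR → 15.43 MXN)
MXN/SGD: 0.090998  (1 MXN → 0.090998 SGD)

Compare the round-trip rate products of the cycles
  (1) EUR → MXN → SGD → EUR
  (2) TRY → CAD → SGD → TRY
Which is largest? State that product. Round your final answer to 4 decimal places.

(1) 15.43 × 0.090998 × 0.75739 = 1.06345
(2) 0.062073 × 0.8787 × 21.461 = 1.17056
Highest is cycle (2) at 1.1706 (>1, arbitrage).

1.1706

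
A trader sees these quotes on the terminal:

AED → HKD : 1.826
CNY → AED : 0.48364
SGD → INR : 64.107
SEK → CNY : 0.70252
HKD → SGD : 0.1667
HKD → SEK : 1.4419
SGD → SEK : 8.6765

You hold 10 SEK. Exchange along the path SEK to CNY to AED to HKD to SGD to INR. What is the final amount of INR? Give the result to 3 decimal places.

10 SEK × 0.70252 = 7.0252 CNY
7.0252 CNY × 0.48364 = 3.397667728 AED
3.397667728 AED × 1.826 = 6.204141271328 HKD
6.204141271328 HKD × 0.1667 = 1.0342303499303776 SGD
1.0342303499303776 SGD × 64.107 = 66.3014050429867168032 INR

66.301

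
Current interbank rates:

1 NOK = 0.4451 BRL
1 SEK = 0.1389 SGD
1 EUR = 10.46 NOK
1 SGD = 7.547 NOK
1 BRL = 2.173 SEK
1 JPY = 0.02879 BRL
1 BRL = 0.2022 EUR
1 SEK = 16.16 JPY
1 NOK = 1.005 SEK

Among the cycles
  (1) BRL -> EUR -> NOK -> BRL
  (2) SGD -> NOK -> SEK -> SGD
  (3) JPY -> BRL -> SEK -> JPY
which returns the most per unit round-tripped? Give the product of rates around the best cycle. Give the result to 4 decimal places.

(1) 0.2022 × 10.46 × 0.4451 = 0.94139
(2) 7.547 × 1.005 × 0.1389 = 1.05352
(3) 0.02879 × 2.173 × 16.16 = 1.01098
Highest is cycle (2) at 1.0535 (>1, arbitrage).

1.0535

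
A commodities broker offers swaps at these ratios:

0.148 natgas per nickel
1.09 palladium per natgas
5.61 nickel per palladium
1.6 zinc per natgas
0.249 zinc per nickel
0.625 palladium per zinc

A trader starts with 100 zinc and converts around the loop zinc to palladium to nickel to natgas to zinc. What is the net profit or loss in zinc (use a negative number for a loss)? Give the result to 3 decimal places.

-16.972

100 zinc × 0.625 = 62.5 palladium
62.5 palladium × 5.61 = 350.625 nickel
350.625 nickel × 0.148 = 51.8925 natgas
51.8925 natgas × 1.6 = 83.028 zinc
Net change: 83.028 − 100 = -16.972 zinc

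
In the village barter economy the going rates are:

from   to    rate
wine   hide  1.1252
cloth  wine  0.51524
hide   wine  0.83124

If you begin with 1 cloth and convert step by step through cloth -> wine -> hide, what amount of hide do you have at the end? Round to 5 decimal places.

0.57975

1 cloth × 0.51524 = 0.51524 wine
0.51524 wine × 1.1252 = 0.579748048 hide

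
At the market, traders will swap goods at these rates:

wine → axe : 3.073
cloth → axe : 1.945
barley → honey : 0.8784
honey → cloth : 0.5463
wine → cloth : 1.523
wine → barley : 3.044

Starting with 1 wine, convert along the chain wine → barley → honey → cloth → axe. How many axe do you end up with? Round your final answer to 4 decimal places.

2.8411

1 wine × 3.044 = 3.044 barley
3.044 barley × 0.8784 = 2.6738496 honey
2.6738496 honey × 0.5463 = 1.46072403648 cloth
1.46072403648 cloth × 1.945 = 2.8411082509536 axe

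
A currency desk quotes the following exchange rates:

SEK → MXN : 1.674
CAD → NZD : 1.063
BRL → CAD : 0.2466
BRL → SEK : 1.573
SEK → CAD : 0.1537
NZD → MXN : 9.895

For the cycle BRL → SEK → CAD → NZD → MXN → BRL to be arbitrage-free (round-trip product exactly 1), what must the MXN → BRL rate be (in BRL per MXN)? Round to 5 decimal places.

Known legs of the cycle: 1.573 × 0.1537 × 1.063 × 9.895 = 2.5430309932885
For no arbitrage the full-cycle product must be 1, so the missing rate is 1 / 2.5430309932885 ≈ 0.3932315.

0.39323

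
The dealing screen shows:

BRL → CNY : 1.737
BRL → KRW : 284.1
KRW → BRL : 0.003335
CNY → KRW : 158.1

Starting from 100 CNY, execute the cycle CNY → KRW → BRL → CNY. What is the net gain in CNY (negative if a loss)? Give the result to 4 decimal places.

100 CNY × 158.1 = 15810 KRW
15810 KRW × 0.003335 = 52.72635 BRL
52.72635 BRL × 1.737 = 91.58566995 CNY
Net change: 91.58566995 − 100 = -8.41433005 CNY

-8.4143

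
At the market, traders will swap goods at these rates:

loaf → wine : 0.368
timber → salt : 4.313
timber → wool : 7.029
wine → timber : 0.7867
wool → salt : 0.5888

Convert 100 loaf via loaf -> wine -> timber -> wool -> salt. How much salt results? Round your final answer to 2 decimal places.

100 loaf × 0.368 = 36.8 wine
36.8 wine × 0.7867 = 28.95056 timber
28.95056 timber × 7.029 = 203.49348624 wool
203.49348624 wool × 0.5888 = 119.816964698112 salt

119.82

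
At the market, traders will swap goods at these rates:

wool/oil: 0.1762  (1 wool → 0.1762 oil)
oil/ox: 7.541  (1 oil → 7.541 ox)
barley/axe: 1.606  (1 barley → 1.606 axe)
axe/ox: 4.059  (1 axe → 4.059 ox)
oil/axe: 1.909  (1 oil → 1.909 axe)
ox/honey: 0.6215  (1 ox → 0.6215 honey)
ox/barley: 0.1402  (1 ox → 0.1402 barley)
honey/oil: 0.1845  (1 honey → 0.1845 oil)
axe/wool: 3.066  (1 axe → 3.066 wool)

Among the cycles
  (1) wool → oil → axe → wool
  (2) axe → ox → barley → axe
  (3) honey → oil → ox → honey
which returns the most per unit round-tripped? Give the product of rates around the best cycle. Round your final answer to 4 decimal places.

1.0313

(1) 0.1762 × 1.909 × 3.066 = 1.03130
(2) 4.059 × 0.1402 × 1.606 = 0.91393
(3) 0.1845 × 7.541 × 0.6215 = 0.86470
Highest is cycle (1) at 1.0313 (>1, arbitrage).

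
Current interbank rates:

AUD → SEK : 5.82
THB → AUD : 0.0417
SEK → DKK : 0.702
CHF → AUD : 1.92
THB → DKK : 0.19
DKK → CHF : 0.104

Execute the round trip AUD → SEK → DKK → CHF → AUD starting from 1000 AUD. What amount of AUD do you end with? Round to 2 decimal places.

1000 AUD × 5.82 = 5820 SEK
5820 SEK × 0.702 = 4085.64 DKK
4085.64 DKK × 0.104 = 424.90656 CHF
424.90656 CHF × 1.92 = 815.8205952 AUD

815.82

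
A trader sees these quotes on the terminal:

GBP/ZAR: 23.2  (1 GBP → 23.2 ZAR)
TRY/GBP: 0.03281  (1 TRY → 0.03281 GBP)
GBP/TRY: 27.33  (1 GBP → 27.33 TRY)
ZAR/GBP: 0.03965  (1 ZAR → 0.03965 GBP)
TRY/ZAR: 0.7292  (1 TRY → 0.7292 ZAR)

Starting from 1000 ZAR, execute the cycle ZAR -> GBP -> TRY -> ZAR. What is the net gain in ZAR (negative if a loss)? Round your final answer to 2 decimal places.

1000 ZAR × 0.03965 = 39.65 GBP
39.65 GBP × 27.33 = 1083.6345 TRY
1083.6345 TRY × 0.7292 = 790.1862774 ZAR
Net change: 790.1862774 − 1000 = -209.8137226 ZAR

-209.81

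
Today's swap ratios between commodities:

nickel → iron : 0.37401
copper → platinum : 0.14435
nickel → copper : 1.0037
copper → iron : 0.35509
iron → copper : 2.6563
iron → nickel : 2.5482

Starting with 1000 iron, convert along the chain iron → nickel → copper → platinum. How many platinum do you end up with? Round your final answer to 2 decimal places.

1000 iron × 2.5482 = 2548.2 nickel
2548.2 nickel × 1.0037 = 2557.62834 copper
2557.62834 copper × 0.14435 = 369.193650879 platinum

369.19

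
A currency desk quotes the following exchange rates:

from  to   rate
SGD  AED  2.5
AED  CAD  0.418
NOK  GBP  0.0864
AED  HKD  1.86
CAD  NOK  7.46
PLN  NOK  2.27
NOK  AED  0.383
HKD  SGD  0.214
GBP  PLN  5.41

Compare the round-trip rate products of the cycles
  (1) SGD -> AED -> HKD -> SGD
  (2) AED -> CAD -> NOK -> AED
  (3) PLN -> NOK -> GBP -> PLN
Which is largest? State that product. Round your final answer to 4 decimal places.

(1) 2.5 × 1.86 × 0.214 = 0.99510
(2) 0.418 × 7.46 × 0.383 = 1.19430
(3) 2.27 × 0.0864 × 5.41 = 1.06105
Highest is cycle (2) at 1.1943 (>1, arbitrage).

1.1943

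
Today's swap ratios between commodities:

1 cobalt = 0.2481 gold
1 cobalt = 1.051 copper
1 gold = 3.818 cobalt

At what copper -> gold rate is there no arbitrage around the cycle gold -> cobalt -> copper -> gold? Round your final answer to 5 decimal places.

Known legs of the cycle: 3.818 × 1.051 = 4.012718
For no arbitrage the full-cycle product must be 1, so the missing rate is 1 / 4.012718 ≈ 0.2492076.

0.24921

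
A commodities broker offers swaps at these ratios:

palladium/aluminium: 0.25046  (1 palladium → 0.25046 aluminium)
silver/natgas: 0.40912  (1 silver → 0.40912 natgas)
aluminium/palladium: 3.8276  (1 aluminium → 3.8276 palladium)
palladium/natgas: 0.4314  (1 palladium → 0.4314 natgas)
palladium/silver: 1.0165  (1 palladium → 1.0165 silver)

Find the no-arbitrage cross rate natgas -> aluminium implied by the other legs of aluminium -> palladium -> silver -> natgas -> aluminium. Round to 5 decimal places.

Known legs of the cycle: 3.8276 × 1.0165 × 0.40912 = 1.591785849248
For no arbitrage the full-cycle product must be 1, so the missing rate is 1 / 1.591785849248 ≈ 0.6282252.

0.62823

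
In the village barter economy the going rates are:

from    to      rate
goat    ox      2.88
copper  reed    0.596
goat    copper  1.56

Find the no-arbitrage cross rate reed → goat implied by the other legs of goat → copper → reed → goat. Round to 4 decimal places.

Known legs of the cycle: 1.56 × 0.596 = 0.92976
For no arbitrage the full-cycle product must be 1, so the missing rate is 1 / 0.92976 ≈ 1.075546.

1.0755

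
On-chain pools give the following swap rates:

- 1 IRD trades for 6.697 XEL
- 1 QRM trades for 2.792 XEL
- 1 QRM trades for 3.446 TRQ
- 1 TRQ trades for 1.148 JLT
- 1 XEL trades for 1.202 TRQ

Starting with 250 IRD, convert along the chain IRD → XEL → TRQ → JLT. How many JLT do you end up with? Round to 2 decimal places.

250 IRD × 6.697 = 1674.25 XEL
1674.25 XEL × 1.202 = 2012.4485 TRQ
2012.4485 TRQ × 1.148 = 2310.290878 JLT

2310.29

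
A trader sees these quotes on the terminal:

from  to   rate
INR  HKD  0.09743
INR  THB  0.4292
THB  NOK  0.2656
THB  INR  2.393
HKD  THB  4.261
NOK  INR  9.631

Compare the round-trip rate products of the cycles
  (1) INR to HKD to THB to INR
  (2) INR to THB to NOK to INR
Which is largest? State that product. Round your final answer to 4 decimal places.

1.0979

(1) 0.09743 × 4.261 × 2.393 = 0.99345
(2) 0.4292 × 0.2656 × 9.631 = 1.09789
Highest is cycle (2) at 1.0979 (>1, arbitrage).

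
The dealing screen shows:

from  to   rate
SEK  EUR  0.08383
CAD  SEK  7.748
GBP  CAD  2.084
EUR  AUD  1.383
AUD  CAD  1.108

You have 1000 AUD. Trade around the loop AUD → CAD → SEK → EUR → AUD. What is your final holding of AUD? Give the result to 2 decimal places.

1000 AUD × 1.108 = 1108 CAD
1108 CAD × 7.748 = 8584.784 SEK
8584.784 SEK × 0.08383 = 719.66244272 EUR
719.66244272 EUR × 1.383 = 995.29315828176 AUD

995.29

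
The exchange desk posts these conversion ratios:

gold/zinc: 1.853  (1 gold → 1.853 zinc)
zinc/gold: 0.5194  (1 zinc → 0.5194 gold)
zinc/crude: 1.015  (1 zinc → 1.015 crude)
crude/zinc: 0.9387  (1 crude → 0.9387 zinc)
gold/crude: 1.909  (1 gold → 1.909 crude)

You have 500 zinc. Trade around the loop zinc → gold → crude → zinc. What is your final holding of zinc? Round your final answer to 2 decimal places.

500 zinc × 0.5194 = 259.7 gold
259.7 gold × 1.909 = 495.7673 crude
495.7673 crude × 0.9387 = 465.37676451 zinc

465.38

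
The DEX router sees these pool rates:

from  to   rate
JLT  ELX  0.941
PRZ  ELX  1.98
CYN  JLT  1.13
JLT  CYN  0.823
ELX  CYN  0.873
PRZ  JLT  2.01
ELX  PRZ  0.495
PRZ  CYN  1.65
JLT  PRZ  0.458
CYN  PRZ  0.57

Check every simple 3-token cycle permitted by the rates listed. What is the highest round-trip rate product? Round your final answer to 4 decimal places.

ELX→CYN→PRZ→ELX: 0.873 × 0.57 × 1.98 = 0.98527
JLT→CYN→PRZ→JLT: 0.823 × 0.57 × 2.01 = 0.94291
ELX→PRZ→JLT→ELX: 0.495 × 2.01 × 0.941 = 0.93625
ELX→CYN→JLT→ELX: 0.873 × 1.13 × 0.941 = 0.92829
JLT→PRZ→CYN→JLT: 0.458 × 1.65 × 1.13 = 0.85394
Maximum is ELX→CYN→PRZ→ELX at 0.9853; no arbitrage — every cycle loses value.

0.9853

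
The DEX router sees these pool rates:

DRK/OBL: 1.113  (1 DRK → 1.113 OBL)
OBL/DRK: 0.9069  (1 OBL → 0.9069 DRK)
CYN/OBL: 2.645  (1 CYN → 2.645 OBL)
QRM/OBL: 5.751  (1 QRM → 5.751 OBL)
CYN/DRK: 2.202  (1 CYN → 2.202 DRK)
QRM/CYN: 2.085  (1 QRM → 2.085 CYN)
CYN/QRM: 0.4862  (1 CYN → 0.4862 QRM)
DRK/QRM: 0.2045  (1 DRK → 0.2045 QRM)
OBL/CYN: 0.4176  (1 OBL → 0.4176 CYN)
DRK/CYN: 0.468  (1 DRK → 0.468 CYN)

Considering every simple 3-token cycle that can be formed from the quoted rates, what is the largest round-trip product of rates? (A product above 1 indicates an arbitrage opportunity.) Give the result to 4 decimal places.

1.1677

QRM→OBL→CYN→QRM: 5.751 × 0.4176 × 0.4862 = 1.16767
DRK→CYN→OBL→DRK: 0.468 × 2.645 × 0.9069 = 1.12262
DRK→QRM→OBL→DRK: 0.2045 × 5.751 × 0.9069 = 1.06659
DRK→OBL→CYN→DRK: 1.113 × 0.4176 × 2.202 = 1.02346
DRK→QRM→CYN→DRK: 0.2045 × 2.085 × 2.202 = 0.93889
Maximum is QRM→OBL→CYN→QRM at 1.1677; arbitrage exists.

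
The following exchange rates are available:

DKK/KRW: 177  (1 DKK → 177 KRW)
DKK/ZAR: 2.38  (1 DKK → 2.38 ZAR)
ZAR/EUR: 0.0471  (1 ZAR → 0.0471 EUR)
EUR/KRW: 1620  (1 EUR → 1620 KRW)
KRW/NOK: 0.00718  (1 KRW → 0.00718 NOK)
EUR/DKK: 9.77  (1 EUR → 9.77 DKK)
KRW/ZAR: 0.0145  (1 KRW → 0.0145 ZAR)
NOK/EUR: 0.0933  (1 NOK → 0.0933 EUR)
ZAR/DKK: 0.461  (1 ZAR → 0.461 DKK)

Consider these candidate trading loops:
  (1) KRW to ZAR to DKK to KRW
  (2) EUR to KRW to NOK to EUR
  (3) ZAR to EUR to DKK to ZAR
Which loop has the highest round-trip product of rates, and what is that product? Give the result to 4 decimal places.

(1) 0.0145 × 0.461 × 177 = 1.18316
(2) 1620 × 0.00718 × 0.0933 = 1.08523
(3) 0.0471 × 9.77 × 2.38 = 1.09520
Highest is cycle (1) at 1.1832 (>1, arbitrage).

1.1832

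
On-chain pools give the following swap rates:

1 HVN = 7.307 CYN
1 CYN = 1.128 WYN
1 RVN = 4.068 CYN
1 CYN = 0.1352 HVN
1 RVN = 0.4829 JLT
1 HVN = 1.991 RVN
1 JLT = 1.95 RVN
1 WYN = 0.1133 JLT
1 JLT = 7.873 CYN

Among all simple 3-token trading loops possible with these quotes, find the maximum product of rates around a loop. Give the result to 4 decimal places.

HVN→RVN→CYN→HVN: 1.991 × 4.068 × 0.1352 = 1.09504
JLT→CYN→WYN→JLT: 7.873 × 1.128 × 0.1133 = 1.00619
Maximum is HVN→RVN→CYN→HVN at 1.0950; arbitrage exists.

1.0950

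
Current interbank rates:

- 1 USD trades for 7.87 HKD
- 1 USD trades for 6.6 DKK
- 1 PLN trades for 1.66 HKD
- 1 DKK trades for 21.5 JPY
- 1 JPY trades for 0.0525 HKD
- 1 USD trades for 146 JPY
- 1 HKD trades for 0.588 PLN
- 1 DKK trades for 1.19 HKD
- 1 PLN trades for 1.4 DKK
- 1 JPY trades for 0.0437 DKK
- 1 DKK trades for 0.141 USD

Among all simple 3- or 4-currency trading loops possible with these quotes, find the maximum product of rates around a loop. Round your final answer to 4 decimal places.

0.9796

PLN→DKK→HKD→PLN: 1.4 × 1.19 × 0.588 = 0.97961
PLN→DKK→JPY→HKD→PLN: 1.4 × 21.5 × 0.0525 × 0.588 = 0.92919
PLN→DKK→USD→HKD→PLN: 1.4 × 0.141 × 7.87 × 0.588 = 0.91348
USD→JPY→DKK→USD: 146 × 0.0437 × 0.141 = 0.89961
Maximum is PLN→DKK→HKD→PLN at 0.9796; no arbitrage — every cycle loses value.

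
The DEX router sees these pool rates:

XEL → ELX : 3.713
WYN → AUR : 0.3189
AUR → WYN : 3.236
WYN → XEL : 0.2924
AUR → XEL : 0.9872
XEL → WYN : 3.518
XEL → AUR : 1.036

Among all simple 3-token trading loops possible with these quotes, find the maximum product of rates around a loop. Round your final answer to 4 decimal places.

WYN→AUR→XEL→WYN: 0.3189 × 0.9872 × 3.518 = 1.10753
WYN→XEL→AUR→WYN: 0.2924 × 1.036 × 3.236 = 0.98027
Maximum is WYN→AUR→XEL→WYN at 1.1075; arbitrage exists.

1.1075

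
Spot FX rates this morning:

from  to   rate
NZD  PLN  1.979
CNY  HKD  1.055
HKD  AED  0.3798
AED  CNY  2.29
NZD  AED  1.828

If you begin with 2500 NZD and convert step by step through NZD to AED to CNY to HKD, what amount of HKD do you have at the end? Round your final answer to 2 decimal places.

11040.89

2500 NZD × 1.828 = 4570 AED
4570 AED × 2.29 = 10465.3 CNY
10465.3 CNY × 1.055 = 11040.8915 HKD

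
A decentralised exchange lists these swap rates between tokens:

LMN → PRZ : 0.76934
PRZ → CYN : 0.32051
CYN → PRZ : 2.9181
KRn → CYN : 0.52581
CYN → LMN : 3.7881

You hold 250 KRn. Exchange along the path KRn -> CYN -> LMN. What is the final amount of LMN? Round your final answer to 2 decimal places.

497.96

250 KRn × 0.52581 = 131.4525 CYN
131.4525 CYN × 3.7881 = 497.95521525 LMN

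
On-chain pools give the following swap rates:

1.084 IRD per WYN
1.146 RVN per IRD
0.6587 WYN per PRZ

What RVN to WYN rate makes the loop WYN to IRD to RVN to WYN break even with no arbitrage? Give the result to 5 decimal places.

0.80498

Known legs of the cycle: 1.084 × 1.146 = 1.242264
For no arbitrage the full-cycle product must be 1, so the missing rate is 1 / 1.242264 ≈ 0.8049819.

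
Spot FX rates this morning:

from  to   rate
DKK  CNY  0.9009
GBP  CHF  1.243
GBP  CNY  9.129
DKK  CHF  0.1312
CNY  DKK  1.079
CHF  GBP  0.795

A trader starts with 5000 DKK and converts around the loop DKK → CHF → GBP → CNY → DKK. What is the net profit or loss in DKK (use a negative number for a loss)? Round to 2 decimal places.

5000 DKK × 0.1312 = 656 CHF
656 CHF × 0.795 = 521.52 GBP
521.52 GBP × 9.129 = 4760.95608 CNY
4760.95608 CNY × 1.079 = 5137.07161032 DKK
Net change: 5137.07161032 − 5000 = 137.07161032 DKK

137.07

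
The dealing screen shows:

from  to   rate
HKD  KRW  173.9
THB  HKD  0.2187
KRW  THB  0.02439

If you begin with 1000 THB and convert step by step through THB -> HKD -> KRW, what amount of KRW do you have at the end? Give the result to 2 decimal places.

38031.93

1000 THB × 0.2187 = 218.7 HKD
218.7 HKD × 173.9 = 38031.93 KRW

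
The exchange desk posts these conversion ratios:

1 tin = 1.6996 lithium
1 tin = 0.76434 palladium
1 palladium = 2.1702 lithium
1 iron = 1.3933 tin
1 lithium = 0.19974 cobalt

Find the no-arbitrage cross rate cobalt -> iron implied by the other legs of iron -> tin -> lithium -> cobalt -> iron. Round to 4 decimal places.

2.1142

Known legs of the cycle: 1.3933 × 1.6996 × 0.19974 = 0.4729948423032
For no arbitrage the full-cycle product must be 1, so the missing rate is 1 / 0.4729948423032 ≈ 2.114188.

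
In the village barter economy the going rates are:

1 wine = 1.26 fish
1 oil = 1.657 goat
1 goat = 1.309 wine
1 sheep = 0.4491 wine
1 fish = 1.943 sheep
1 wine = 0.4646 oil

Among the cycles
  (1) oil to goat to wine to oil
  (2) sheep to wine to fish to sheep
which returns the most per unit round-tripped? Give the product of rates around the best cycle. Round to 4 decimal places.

(1) 1.657 × 1.309 × 0.4646 = 1.00772
(2) 0.4491 × 1.26 × 1.943 = 1.09948
Highest is cycle (2) at 1.0995 (>1, arbitrage).

1.0995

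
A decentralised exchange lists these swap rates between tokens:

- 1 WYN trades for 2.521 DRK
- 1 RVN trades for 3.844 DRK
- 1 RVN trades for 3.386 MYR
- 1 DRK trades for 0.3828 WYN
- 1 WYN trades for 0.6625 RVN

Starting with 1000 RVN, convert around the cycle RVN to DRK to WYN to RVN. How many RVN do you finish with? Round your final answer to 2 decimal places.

1000 RVN × 3.844 = 3844 DRK
3844 DRK × 0.3828 = 1471.4832 WYN
1471.4832 WYN × 0.6625 = 974.85762 RVN

974.86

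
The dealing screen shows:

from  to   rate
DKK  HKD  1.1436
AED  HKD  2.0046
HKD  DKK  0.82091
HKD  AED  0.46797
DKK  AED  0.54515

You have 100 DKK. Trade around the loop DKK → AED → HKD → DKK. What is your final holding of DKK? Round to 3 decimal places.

100 DKK × 0.54515 = 54.515 AED
54.515 AED × 2.0046 = 109.280769 HKD
109.280769 HKD × 0.82091 = 89.70967607979 DKK

89.710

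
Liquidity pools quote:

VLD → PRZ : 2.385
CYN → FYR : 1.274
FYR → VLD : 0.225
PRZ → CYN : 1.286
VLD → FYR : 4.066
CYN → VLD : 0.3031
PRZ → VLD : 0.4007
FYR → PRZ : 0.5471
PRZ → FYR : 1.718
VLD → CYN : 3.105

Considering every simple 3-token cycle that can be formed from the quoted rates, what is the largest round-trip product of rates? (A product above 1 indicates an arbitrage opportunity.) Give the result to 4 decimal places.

PRZ→CYN→VLD→PRZ: 1.286 × 0.3031 × 2.385 = 0.92964
PRZ→FYR→VLD→PRZ: 1.718 × 0.225 × 2.385 = 0.92192
PRZ→CYN→FYR→PRZ: 1.286 × 1.274 × 0.5471 = 0.89635
PRZ→VLD→FYR→PRZ: 0.4007 × 4.066 × 0.5471 = 0.89136
CYN→FYR→VLD→CYN: 1.274 × 0.225 × 3.105 = 0.89005
Maximum is PRZ→CYN→VLD→PRZ at 0.9296; no arbitrage — every cycle loses value.

0.9296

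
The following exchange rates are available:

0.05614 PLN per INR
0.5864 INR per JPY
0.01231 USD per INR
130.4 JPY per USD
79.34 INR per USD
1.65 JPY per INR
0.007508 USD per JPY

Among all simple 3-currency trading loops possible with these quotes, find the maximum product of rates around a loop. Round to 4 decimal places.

0.9829

JPY→USD→INR→JPY: 0.007508 × 79.34 × 1.65 = 0.98288
JPY→INR→USD→JPY: 0.5864 × 0.01231 × 130.4 = 0.94130
Maximum is JPY→USD→INR→JPY at 0.9829; no arbitrage — every cycle loses value.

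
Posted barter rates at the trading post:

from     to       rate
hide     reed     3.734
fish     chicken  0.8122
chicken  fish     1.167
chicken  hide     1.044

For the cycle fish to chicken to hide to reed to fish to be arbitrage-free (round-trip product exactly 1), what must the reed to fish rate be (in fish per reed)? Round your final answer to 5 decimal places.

0.31584

Known legs of the cycle: 0.8122 × 1.044 × 3.734 = 3.1661960112
For no arbitrage the full-cycle product must be 1, so the missing rate is 1 / 3.1661960112 ≈ 0.3158364.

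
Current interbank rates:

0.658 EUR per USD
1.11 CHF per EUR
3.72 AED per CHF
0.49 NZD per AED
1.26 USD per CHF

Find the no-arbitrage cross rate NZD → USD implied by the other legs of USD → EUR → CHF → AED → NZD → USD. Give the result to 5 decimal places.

Known legs of the cycle: 0.658 × 1.11 × 3.72 × 0.49 = 1.331336664
For no arbitrage the full-cycle product must be 1, so the missing rate is 1 / 1.331336664 ≈ 0.7511248.

0.75112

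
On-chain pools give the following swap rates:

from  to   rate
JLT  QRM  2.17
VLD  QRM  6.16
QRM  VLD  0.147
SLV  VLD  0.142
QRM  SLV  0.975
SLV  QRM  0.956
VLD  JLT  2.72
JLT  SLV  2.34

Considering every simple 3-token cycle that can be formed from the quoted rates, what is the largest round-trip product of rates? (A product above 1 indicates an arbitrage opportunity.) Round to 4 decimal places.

0.9038

VLD→JLT→SLV→VLD: 2.72 × 2.34 × 0.142 = 0.90380
VLD→JLT→QRM→VLD: 2.72 × 2.17 × 0.147 = 0.86765
VLD→QRM→SLV→VLD: 6.16 × 0.975 × 0.142 = 0.85285
Maximum is VLD→JLT→SLV→VLD at 0.9038; no arbitrage — every cycle loses value.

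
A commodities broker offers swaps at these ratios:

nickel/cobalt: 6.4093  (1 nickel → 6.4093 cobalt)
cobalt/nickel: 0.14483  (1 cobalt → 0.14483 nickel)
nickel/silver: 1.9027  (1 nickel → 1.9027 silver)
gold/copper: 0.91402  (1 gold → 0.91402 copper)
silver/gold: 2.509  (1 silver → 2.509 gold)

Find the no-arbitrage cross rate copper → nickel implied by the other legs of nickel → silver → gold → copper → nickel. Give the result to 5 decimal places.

Known legs of the cycle: 1.9027 × 2.509 × 0.91402 = 4.363416587686
For no arbitrage the full-cycle product must be 1, so the missing rate is 1 / 4.363416587686 ≈ 0.2291782.

0.22918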